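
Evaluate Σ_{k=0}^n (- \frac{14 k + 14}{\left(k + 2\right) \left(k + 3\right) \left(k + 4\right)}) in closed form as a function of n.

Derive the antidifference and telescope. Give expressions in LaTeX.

Compute t_(k+1)/t_k: get (k + 2)**2/((k + 1)*(k + 5)).
A = k + 2, B = k + 5, C = k + 1.
Set up (k + 2)·f(k+1) − (k + 4)·f(k) − (k + 1) = 0.
From deg A=1, deg B=1, deg C=1: d=2.
Solving with deg f ≤ 2: f(k) = k*(k + 1)/4.
R(k) = B(k−1)·f(k)/C(k) = k*(k + 4)/4; s_k = R·t_k = -7*k*(k + 1)/(2*(k + 2)*(k + 3)).
Δs = 14*(-k - 1)/(k**3 + 9*k**2 + 26*k + 24), as required.
Σ_(k=0)^n t_k = s_(n+1) − s_(0) = (7*(-n**2 - 3*n - 2)/(2*(n**2 + 7*n + 12))) − (0), i.e. 7*(-n**2 - 3*n - 2)/(2*(n**2 + 7*n + 12)).

S(n) = \frac{7 \left(- n^{2} - 3 n - 2\right)}{2 \left(n^{2} + 7 n + 12\right)}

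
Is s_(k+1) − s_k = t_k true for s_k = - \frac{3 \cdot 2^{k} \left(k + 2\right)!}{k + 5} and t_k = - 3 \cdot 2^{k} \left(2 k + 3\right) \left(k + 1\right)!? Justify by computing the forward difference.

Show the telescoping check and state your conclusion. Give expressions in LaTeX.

s_(k+1) = -6*2**k*factorial(k + 3)/(k + 6)
s_(k+1) − s_k = -3*2**k*(2*k**2 + 15*k + 24)*factorial(k + 2)/((k + 5)*(k + 6))
(s_(k+1) − s_k) − t_k = 9*2**k*(2*k**2 + 13*k + 14)*factorial(k + 1)/((k + 5)*(k + 6))

Invalid: residual \frac{9 \cdot 2^{k} \left(2 k^{2} + 13 k + 14\right) \left(k + 1\right)!}{\left(k + 5\right) \left(k + 6\right)} ≠ 0.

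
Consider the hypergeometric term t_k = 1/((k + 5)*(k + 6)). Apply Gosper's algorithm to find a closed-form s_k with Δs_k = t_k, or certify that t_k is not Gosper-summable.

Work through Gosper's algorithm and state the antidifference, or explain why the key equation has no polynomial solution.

s_k = k/(5*(k + 5))

Ratio r(k) = (k + 5)/(k + 7).
Gosper form: A/B · C(k+1)/C(k) with A=k + 5, B=k + 7, C=1.
Solve (k + 5)·f(k+1) − (k + 6)·f(k) = 1.
Degrees (1,1,0) ⇒ d ≤ 1.
A polynomial solution: f(k) = k/5.
Certificate R = B(k−1)f/C = k*(k + 6)/5 gives s_k = k/(5*(k + 5)).
Check: Δs_k = 1/(k**2 + 11*k + 30). ✓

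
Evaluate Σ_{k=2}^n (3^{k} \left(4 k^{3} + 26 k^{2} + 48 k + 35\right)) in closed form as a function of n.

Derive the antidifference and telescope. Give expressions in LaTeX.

S(n) = 6 \cdot 3^{n} n^{3} + 30 \cdot 3^{n} n^{2} + 51 \cdot 3^{n} n + 39 \cdot 3^{n} - 378

The ratio is 3*(4*k**3 + 38*k**2 + 112*k + 113)/(4*k**3 + 26*k**2 + 48*k + 35).
Factor: A=3; B=1; C=k**3 + 13*k**2/2 + 12*k + 35/4.
Need (3)·f(k+1) − (1)·f(k) = k**3 + 13*k**2/2 + 12*k + 35/4.
d = 3 from the (0,0,3) case.
Solving with deg f ≤ 3: f(k) = (2*k**3 + 4*k**2 + 3*k + 4)/4.
So s_k = (B(k−1)f/C)·t_k = ((2*k**3 + 4*k**2 + 3*k + 4)/(4*k**3 + 26*k**2 + 48*k + 35))·t_k = 3**k*(2*k**3 + 4*k**2 + 3*k + 4).
Check: Δs_k = 3**k*(4*k**3 + 26*k**2 + 48*k + 35). ✓
Σ_(k=2)^n t_k = s_(n+1) − s_(2) = (3**(n + 1)*(2*n**3 + 10*n**2 + 17*n + 13)) − (378), i.e. 6*3**n*n**3 + 30*3**n*n**2 + 51*3**n*n + 39*3**n - 378.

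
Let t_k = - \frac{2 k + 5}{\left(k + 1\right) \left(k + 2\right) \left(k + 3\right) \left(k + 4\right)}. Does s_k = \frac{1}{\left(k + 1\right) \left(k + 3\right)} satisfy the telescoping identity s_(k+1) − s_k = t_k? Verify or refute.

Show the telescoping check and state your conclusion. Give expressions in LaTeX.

Valid: the claim telescopes to t_k.

s_(k+1) = 1/((k + 2)*(k + 4))
s_(k+1) − s_k = (-2*k - 5)/(k**4 + 10*k**3 + 35*k**2 + 50*k + 24)
(s_(k+1) − s_k) − t_k = 0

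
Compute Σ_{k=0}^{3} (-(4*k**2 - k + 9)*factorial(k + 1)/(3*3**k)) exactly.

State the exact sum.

Σ = -209/9

r(k) = (k + 2)*(-k + 4*(k + 1)**2 + 8)/(3*(4*k**2 - k + 9)) after simplifying.
Factor: A=k/3 + 2/3; B=1; C=k**2 - k/4 + 9/4.
Solve (k/3 + 2/3)·f(k+1) − (1)·f(k) = k**2 - k/4 + 9/4.
deg f ≤ 1 (via 1,0,2).
Solve for f: f(k) = 3*(4*k - 1)/4 (degree 1 ≤ 1).
Then R = B(k−1)f/C = 3*(4*k - 1)/(4*k**2 - k + 9), so s_k = R(k)·t_k = -(4*k - 1)*factorial(k + 1)/3**k.
Check: Δs_k = -(4*k**2 - k + 9)*factorial(k + 1)/(3*3**k). ✓
Telescoping: Σ = s_(4) − s_(0) = -200/9 − (1) = -209/9.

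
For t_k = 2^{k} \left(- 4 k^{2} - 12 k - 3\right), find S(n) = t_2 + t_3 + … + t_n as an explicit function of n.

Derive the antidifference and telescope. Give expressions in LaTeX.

S(n) = - 8 \cdot 2^{n} n^{2} - 8 \cdot 2^{n} n - 6 \cdot 2^{n} + 44

t_(k+1)/t_k = 2*(4*k**2 + 20*k + 19)/(4*k**2 + 12*k + 3).
Take A(k)=2, B(k)=1, C(k)=k**2 + 3*k + 3/4.
Key eq: (2)·f(k+1) = (1)·f(k) + (k**2 + 3*k + 3/4).
deg f ≤ 2 (via 0,0,2).
Match coefficients ⇒ f(k) = (4*k**2 - 4*k + 3)/4.
So s_k = (B(k−1)f/C)·t_k = ((4*k**2 - 4*k + 3)/(4*k**2 + 12*k + 3))·t_k = 2**k*(-4*k**2 + 4*k - 3).
s_(k+1) − s_k = 2**k*(-4*k**2 - 12*k - 3) = t_k.
Evaluate: s_(n+1) = 2**(n + 1)*(-4*n**2 - 4*n - 3); subtract s_(2) = -44 ⇒ S(n) = -8*2**n*n**2 - 8*2**n*n - 6*2**n + 44.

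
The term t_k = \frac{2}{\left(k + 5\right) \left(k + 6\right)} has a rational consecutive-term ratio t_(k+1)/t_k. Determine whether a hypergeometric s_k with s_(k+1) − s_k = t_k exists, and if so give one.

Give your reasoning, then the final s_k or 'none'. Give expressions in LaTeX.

s_k = \frac{2 k}{5 \left(k + 5\right)}

Step 1: r(k) = (k + 5)/(k + 7).
So A=k + 5 and B=k + 7, with C=1.
Key eq: (k + 5)·f(k+1) = (k + 6)·f(k) + (1).
deg f ≤ 1 (via 1,1,0).
Match coefficients ⇒ f(k) = k/5.
So s_k = (B(k−1)f/C)·t_k = (k*(k + 6)/5)·t_k = 2*k/(5*(k + 5)).
s_(k+1) − s_k = 2/(k**2 + 11*k + 30) = t_k.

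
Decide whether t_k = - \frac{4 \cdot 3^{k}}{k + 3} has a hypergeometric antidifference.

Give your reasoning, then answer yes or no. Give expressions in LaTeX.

r(k) = 3*(k + 3)/(k + 4) after simplifying.
So A=3*k + 9 and B=k + 4, with C=1.
f must satisfy (3*k + 9)·f(k+1) − (k + 3)·f(k) = 1.
Degrees (1,1,0) ⇒ d ≤ -1.
d = -1 < 0 ⇒ no nonzero polynomial f; not summable.

No — key equation has no polynomial f.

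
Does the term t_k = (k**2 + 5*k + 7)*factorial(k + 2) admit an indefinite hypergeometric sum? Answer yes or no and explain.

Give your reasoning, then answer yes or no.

Compute t_(k+1)/t_k: get (k + 3)*(5*k + (k + 1)**2 + 12)/(k**2 + 5*k + 7).
Take A(k)=k + 3, B(k)=1, C(k)=k**2 + 5*k + 7.
f must satisfy (k + 3)·f(k+1) − (1)·f(k) = k**2 + 5*k + 7.
From deg A=1, deg B=0, deg C=2: d=1.
Match coefficients ⇒ f(k) = k + 2.
Then R = B(k−1)f/C = (k + 2)/(k**2 + 5*k + 7), so s_k = R(k)·t_k = (k + 2)*factorial(k + 2).
s_(k+1) − s_k = (k**2 + 5*k + 7)*factorial(k + 2) = t_k.

Yes. s_k = (k + 2)*factorial(k + 2).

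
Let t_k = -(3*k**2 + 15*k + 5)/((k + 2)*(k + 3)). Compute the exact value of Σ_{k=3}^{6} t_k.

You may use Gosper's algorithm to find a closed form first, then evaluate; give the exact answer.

t_(k+1)/t_k = (k + 2)*(15*k + 3*(k + 1)**2 + 20)/((k + 4)*(3*k**2 + 15*k + 5)).
Factor: A=k + 2; B=k + 4; C=k**2 + 5*k + 5/3.
Solve (k + 2)·f(k+1) − (k + 3)·f(k) = k**2 + 5*k + 5/3.
Degrees (1,1,2) ⇒ d ≤ 2.
A polynomial solution: f(k) = k*(6*k - 1)/6.
R(k) = B(k−1)·f(k)/C(k) = k*(k + 3)*(6*k - 1)/(2*(3*k**2 + 15*k + 5)); s_k = R·t_k = k*(1 - 6*k)/(2*(k + 2)).
Δs = (-3*k**2 - 15*k - 5)/(k**2 + 5*k + 6), as required.
Telescoping: Σ = s_(7) − s_(3) = -287/18 − (-51/10) = -488/45.

Σ = -488/45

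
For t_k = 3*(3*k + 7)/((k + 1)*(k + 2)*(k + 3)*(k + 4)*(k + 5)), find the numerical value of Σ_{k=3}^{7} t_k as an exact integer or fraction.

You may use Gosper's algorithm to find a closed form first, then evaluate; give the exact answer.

Σ = 85/5544

r(k) = (k + 1)*(3*k + 10)/((k + 6)*(3*k + 7)) after simplifying.
Factor: A=k + 1; B=k + 6; C=k + 7/3.
Solve (k + 1)·f(k+1) − (k + 5)·f(k) = k + 7/3.
deg f ≤ 4 (via 1,1,1).
Solve for f: f(k) = k*(k + 2)*(k**2 + 8*k + 19)/36 (degree 4 ≤ 4).
Certificate R = B(k−1)f/C = k*(k + 2)*(k + 5)*(k**2 + 8*k + 19)/(12*(3*k + 7)) gives s_k = k*(k**2 + 8*k + 19)/(4*(k**3 + 8*k**2 + 19*k + 12)).
Check: Δs_k = 3*(3*k + 7)/(k**5 + 15*k**4 + 85*k**3 + 225*k**2 + 274*k + 120). ✓
Telescoping: Σ = s_(8) − s_(3) = 49/198 − (13/56) = 85/5544.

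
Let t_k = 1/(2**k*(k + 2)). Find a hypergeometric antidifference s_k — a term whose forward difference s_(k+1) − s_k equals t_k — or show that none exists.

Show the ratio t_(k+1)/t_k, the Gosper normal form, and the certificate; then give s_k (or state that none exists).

Ratio r(k) = (k + 2)/(2*(k + 3)).
A = k/2 + 1, B = k + 3, C = 1.
Solve (k/2 + 1)·f(k+1) − (k + 2)·f(k) = 1.
From deg A=1, deg B=1, deg C=0: d=-1.
Negative degree bound (-1): no f exists, t_k not Gosper-summable.

none — t_k is not Gosper-summable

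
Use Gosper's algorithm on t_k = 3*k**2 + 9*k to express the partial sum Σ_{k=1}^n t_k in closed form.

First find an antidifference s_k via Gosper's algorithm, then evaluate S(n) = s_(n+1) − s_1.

Ratio r(k) = (k**2 + 5*k + 4)/(k*(k + 3)).
So A=1 and B=1, with C=k**2 + 3*k.
Need (1)·f(k+1) − (1)·f(k) = k**2 + 3*k.
Bound: deg f ≤ 3.
Match coefficients ⇒ f(k) = k*(k - 1)*(k + 4)/3.
Certificate R = B(k−1)f/C = (k - 1)*(k + 4)/(3*(k + 3)) gives s_k = k*(k**2 + 3*k - 4).
s_(k+1) − s_k = 3*k*(k + 3) = t_k.
Evaluate: s_(n+1) = n*(n**2 + 6*n + 5); subtract s_(1) = 0 ⇒ S(n) = n*(n**2 + 6*n + 5).

S(n) = n*(n**2 + 6*n + 5)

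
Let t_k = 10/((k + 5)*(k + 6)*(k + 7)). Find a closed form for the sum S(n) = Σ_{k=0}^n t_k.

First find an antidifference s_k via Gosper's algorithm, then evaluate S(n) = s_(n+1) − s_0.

Ratio r(k) = (k + 5)/(k + 8).
Normal form (A,B,C) = (k + 5, k + 8, 1).
Solve (k + 5)·f(k+1) − (k + 7)·f(k) = 1.
d = 2 from the (1,1,0) case.
A polynomial solution: f(k) = k*(k + 11)/60.
Then R = B(k−1)f/C = k*(k + 7)*(k + 11)/60, so s_k = R(k)·t_k = k*(k + 11)/(6*(k + 5)*(k + 6)).
Check: Δs_k = 10/(k**3 + 18*k**2 + 107*k + 210). ✓
Σ_(k=0)^n t_k = s_(n+1) − s_(0) = ((n**2 + 13*n + 12)/(6*(n**2 + 13*n + 42))) − (0), i.e. (n**2 + 13*n + 12)/(6*(n**2 + 13*n + 42)).

S(n) = (n**2 + 13*n + 12)/(6*(n**2 + 13*n + 42))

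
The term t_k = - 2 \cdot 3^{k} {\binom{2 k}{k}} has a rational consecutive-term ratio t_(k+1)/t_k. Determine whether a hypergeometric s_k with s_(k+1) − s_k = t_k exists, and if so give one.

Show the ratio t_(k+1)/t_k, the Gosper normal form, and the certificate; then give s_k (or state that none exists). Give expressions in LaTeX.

none — t_k is not Gosper-summable

Compute t_(k+1)/t_k: get 6*(2*k + 1)/(k + 1).
Normal form (A,B,C) = (12*k + 6, k + 1, 1).
Need (12*k + 6)·f(k+1) − (k)·f(k) = 1.
From deg A=1, deg B=1, deg C=0: d=-1.
Bound -1 < 0, so the key equation has no polynomial solution.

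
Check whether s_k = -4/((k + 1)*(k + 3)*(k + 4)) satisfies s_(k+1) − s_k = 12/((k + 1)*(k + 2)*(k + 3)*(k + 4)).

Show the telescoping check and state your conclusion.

Invalid: residual -32/(k**5 + 15*k**4 + 85*k**3 + 225*k**2 + 274*k + 120) ≠ 0.

s_(k+1) = -4/((k + 2)*(k + 4)*(k + 5))
s_(k+1) − s_k = 4*(3*k + 7)/(k**5 + 15*k**4 + 85*k**3 + 225*k**2 + 274*k + 120)
(s_(k+1) − s_k) − t_k = -32/(k**5 + 15*k**4 + 85*k**3 + 225*k**2 + 274*k + 120)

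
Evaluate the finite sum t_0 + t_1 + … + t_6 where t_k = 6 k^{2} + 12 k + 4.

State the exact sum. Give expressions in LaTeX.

Σ = 826

r(k) = (3*k**2 + 12*k + 11)/(3*k**2 + 6*k + 2) after simplifying.
So A=1 and B=1, with C=k**2 + 2*k + 2/3.
Key eq: (1)·f(k+1) = (1)·f(k) + (k**2 + 2*k + 2/3).
d = 3 from the (0,0,2) case.
Match coefficients ⇒ f(k) = k*(2*k**2 + 3*k - 1)/6.
So s_k = (B(k−1)f/C)·t_k = (k*(2*k**2 + 3*k - 1)/(2*(3*k**2 + 6*k + 2)))·t_k = k*(2*k**2 + 3*k - 1).
Δs = 6*k**2 + 12*k + 4, as required.
Σ_(k=0)^(6) t_k = s_(7) − s_(0) = 826 − (0) = 826.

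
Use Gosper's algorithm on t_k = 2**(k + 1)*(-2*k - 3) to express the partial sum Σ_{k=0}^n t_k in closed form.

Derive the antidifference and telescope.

S(n) = -8*2**n*n - 4*2**n - 2

t_(k+1)/t_k = 2*(2*k + 5)/(2*k + 3).
A = 2, B = 1, C = k + 3/2.
Solve (2)·f(k+1) − (1)·f(k) = k + 3/2.
Bound: deg f ≤ 1.
Coefficient equations give f(k) = (2*k - 1)/2.
R(k) = B(k−1)·f(k)/C(k) = (2*k - 1)/(2*k + 3); s_k = R·t_k = 2**(k + 1)*(1 - 2*k).
Check: Δs_k = 2**(k + 1)*(-2*k - 3). ✓
s_(n+1) = 2**(n + 2)*(-2*n - 1) and s_(0) = 2, so S(n) = -8*2**n*n - 4*2**n - 2.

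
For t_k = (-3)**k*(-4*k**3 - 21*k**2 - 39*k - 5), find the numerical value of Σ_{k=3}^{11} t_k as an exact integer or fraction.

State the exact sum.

Ratio r(k) = 3*(-4*k**3 - 33*k**2 - 93*k - 69)/(4*k**3 + 21*k**2 + 39*k + 5).
Factor: A=-3; B=1; C=k**3 + 21*k**2/4 + 39*k/4 + 5/4.
f must satisfy (-3)·f(k+1) − (1)·f(k) = k**3 + 21*k**2/4 + 39*k/4 + 5/4.
From deg A=0, deg B=0, deg C=3: d=3.
Coefficient equations give f(k) = -(k**3 + 3*k**2 + 3*k - 4)/4.
Get s_k = R·t_k = (-3)**k*(k**3 + 3*k**2 + 3*k - 4) with R(k) = B(k−1)f(k)/C(k) = -(k**3 + 3*k**2 + 3*k - 4)/(4*k**3 + 21*k**2 + 39*k + 5).
Δs = (-3)**k*(-4*k**3 - 21*k**2 - 39*k - 5), as required.
Evaluate s at k=12 and k=3: 1164918672 and -1593; difference 1164920265.

Σ = 1164920265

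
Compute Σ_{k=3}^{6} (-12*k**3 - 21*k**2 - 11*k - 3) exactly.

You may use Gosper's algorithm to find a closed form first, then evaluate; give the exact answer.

Σ = -7200

Ratio r(k) = (12*k**3 + 57*k**2 + 89*k + 47)/(12*k**3 + 21*k**2 + 11*k + 3).
So A=1 and B=1, with C=k**3 + 7*k**2/4 + 11*k/12 + 1/4.
Key eq: (1)·f(k+1) = (1)·f(k) + (k**3 + 7*k**2/4 + 11*k/12 + 1/4).
From deg A=0, deg B=0, deg C=3: d=4.
Solving with deg f ≤ 4: f(k) = k*(3*k**3 + k**2 - 2*k + 1)/12.
Get s_k = R·t_k = k*(-3*k**3 - k**2 + 2*k - 1) with R(k) = B(k−1)f(k)/C(k) = k*(3*k**3 + k**2 - 2*k + 1)/(12*k**3 + 21*k**2 + 11*k + 3).
Δs = -12*k**3 - 21*k**2 - 11*k - 3, as required.
Evaluate s at k=7 and k=3: -7455 and -255; difference -7200.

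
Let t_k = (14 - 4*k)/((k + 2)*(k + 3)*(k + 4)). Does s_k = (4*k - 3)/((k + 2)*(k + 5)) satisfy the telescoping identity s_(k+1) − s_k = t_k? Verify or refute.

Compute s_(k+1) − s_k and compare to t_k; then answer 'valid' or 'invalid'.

s_(k+1) = (4*k + 1)/((k + 3)*(k + 6))
s_(k+1) − s_k = 2*(-2*k**2 + k + 32)/(k**4 + 16*k**3 + 91*k**2 + 216*k + 180)
(s_(k+1) − s_k) − t_k = 2*(8*k**2 + 19*k - 82)/(k**5 + 20*k**4 + 155*k**3 + 580*k**2 + 1044*k + 720)

Invalid: residual 2*(8*k**2 + 19*k - 82)/(k**5 + 20*k**4 + 155*k**3 + 580*k**2 + 1044*k + 720) ≠ 0.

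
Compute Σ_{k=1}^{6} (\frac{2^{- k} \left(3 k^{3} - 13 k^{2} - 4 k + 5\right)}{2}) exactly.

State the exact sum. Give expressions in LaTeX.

The ratio is (3*k**3 - 4*k**2 - 21*k - 9)/(2*(3*k**3 - 13*k**2 - 4*k + 5)).
Gosper form: A/B · C(k+1)/C(k) with A=1/2, B=1, C=k**3 - 13*k**2/3 - 4*k/3 + 5/3.
Key eq: (1/2)·f(k+1) = (1)·f(k) + (k**3 - 13*k**2/3 - 4*k/3 + 5/3).
Bound: deg f ≤ 3.
A polynomial solution: f(k) = -2*(3*k**3 - 4*k**2 - 3*k + 1)/3.
Then R = B(k−1)f/C = -2*(3*k**3 - 4*k**2 - 3*k + 1)/(3*k**3 - 13*k**2 - 4*k + 5), so s_k = R(k)·t_k = (-3*k**3 + 4*k**2 + 3*k - 1)/2**k.
Verify: (3*k**3 - 13*k**2 - 4*k + 5)/(2*2**k) matches t_k.
Telescoping: Σ = s_(7) − s_(1) = -813/128 − (3/2) = -1005/128.

Σ = -1005/128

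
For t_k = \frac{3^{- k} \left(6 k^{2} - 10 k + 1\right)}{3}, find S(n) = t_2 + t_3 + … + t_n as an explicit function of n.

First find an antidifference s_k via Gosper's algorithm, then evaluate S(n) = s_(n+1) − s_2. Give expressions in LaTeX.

S(n) = 3^{- n - 1} \left(3^{n + 1} - 3 n^{2} - 4 n - 2\right)

t_(k+1)/t_k = (6*k**2 + 2*k - 3)/(3*(6*k**2 - 10*k + 1)).
Take A(k)=1/3, B(k)=1, C(k)=k**2 - 5*k/3 + 1/6.
Key eq: (1/3)·f(k+1) = (1)·f(k) + (k**2 - 5*k/3 + 1/6).
Bound: deg f ≤ 2.
Solving with deg f ≤ 2: f(k) = -(3*k**2 - 2*k + 1)/2.
Get s_k = R·t_k = (-3*k**2 + 2*k - 1)/3**k with R(k) = B(k−1)f(k)/C(k) = -3*(3*k**2 - 2*k + 1)/(6*k**2 - 10*k + 1).
Check: Δs_k = (6*k**2 - 10*k + 1)/(3*3**k). ✓
s_(n+1) = 3**(-n - 1)*(-3*n**2 - 4*n - 2) and s_(2) = -1, so S(n) = 3**(-n - 1)*(3**(n + 1) - 3*n**2 - 4*n - 2).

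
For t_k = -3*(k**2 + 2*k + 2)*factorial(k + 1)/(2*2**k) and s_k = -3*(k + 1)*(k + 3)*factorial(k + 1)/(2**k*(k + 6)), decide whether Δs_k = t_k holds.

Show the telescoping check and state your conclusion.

s_(k+1) = -3*(k + 2)*(k + 4)*factorial(k + 2)/(2*2**k*(k + 7))
s_(k+1) − s_k = -3*(k**4 + 12*k**3 + 46*k**2 + 74*k + 54)*factorial(k + 1)/(2*2**k*(k + 6)*(k + 7))
(s_(k+1) − s_k) − t_k = 9*(k**3 + 8*k**2 + 12*k + 10)*factorial(k + 1)/(2*2**k*(k + 6)*(k + 7))

Invalid: residual 9*(k**3 + 8*k**2 + 12*k + 10)*factorial(k + 1)/(2*2**k*(k + 6)*(k + 7)) ≠ 0.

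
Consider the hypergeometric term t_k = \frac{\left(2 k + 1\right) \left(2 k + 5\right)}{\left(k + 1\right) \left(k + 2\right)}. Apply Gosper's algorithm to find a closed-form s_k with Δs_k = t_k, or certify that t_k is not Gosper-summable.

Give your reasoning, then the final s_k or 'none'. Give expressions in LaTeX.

s_k = \frac{k \left(4 k + 1\right)}{k + 1}

The ratio is (k + 1)*(2*k + 3)*(2*k + 7)/((k + 3)*(2*k + 1)*(2*k + 5)).
So A=k + 1 and B=k + 3, with C=k**2 + 3*k + 5/4.
Need (k + 1)·f(k+1) − (k + 2)·f(k) = k**2 + 3*k + 5/4.
From deg A=1, deg B=1, deg C=2: d=2.
A polynomial solution: f(k) = k*(4*k + 1)/4.
R(k) = B(k−1)·f(k)/C(k) = k*(k + 2)*(4*k + 1)/((2*k + 1)*(2*k + 5)); s_k = R·t_k = k*(4*k + 1)/(k + 1).
Check: Δs_k = (4*k**2 + 12*k + 5)/(k**2 + 3*k + 2). ✓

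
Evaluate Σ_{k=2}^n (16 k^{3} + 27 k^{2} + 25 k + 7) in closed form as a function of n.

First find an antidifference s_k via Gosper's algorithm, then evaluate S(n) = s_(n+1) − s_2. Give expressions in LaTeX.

S(n) = 4 n^{4} + 17 n^{3} + 30 n^{2} + 24 n - 75

The ratio is (16*k**3 + 75*k**2 + 127*k + 75)/(16*k**3 + 27*k**2 + 25*k + 7).
Factor: A=1; B=1; C=k**3 + 27*k**2/16 + 25*k/16 + 7/16.
Solve (1)·f(k+1) − (1)·f(k) = k**3 + 27*k**2/16 + 25*k/16 + 7/16.
Bound: deg f ≤ 4.
Match coefficients ⇒ f(k) = k*(4*k**3 + k**2 + 3*k - 1)/16.
So s_k = (B(k−1)f/C)·t_k = (k*(4*k**3 + k**2 + 3*k - 1)/(16*k**3 + 27*k**2 + 25*k + 7))·t_k = k*(4*k**3 + k**2 + 3*k - 1).
s_(k+1) − s_k = 16*k**3 + 27*k**2 + 25*k + 7 = t_k.
Evaluate: s_(n+1) = 4*n**4 + 17*n**3 + 30*n**2 + 24*n + 7; subtract s_(2) = 82 ⇒ S(n) = 4*n**4 + 17*n**3 + 30*n**2 + 24*n - 75.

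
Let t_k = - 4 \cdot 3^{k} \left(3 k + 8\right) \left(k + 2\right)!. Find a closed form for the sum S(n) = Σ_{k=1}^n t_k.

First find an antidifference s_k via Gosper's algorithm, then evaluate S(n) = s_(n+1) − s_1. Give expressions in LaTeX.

S(n) = - 12 \cdot 3^{n} \left(n + 3\right)! + 72

The ratio is 3*(k + 3)*(3*k + 11)/(3*k + 8).
Normal form (A,B,C) = (3*k + 9, 1, k + 8/3).
f must satisfy (3*k + 9)·f(k+1) − (1)·f(k) = k + 8/3.
deg f ≤ 0 (via 1,0,1).
Coefficient equations give f(k) = 1/3.
Certificate R = B(k−1)f/C = 1/(3*k + 8) gives s_k = -4*3**k*factorial(k + 2).
s_(k+1) − s_k = -4*3**k*(3*k + 8)*factorial(k + 2) = t_k.
Telescope: S(n) = s_(n+1) − s_(1) = -12*3**n*factorial(n + 3) − (-72) = -12*3**n*factorial(n + 3) + 72.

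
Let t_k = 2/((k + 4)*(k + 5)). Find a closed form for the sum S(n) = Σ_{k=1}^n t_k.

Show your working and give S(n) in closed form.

t_(k+1)/t_k = (k + 4)/(k + 6).
A = k + 4, B = k + 6, C = 1.
Key eq: (k + 4)·f(k+1) = (k + 5)·f(k) + (1).
d = 1 from the (1,1,0) case.
Solving with deg f ≤ 1: f(k) = k/4.
R(k) = B(k−1)·f(k)/C(k) = k*(k + 5)/4; s_k = R·t_k = k/(2*(k + 4)).
Check: Δs_k = 2/(k**2 + 9*k + 20). ✓
s_(n+1) = (n + 1)/(2*(n + 5)) and s_(1) = 1/10, so S(n) = 2*n/(5*(n + 5)).

S(n) = 2*n/(5*(n + 5))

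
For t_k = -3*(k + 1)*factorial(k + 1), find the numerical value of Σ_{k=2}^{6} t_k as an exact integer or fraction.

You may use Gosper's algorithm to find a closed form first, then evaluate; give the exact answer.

r(k) = (k + 2)**2/(k + 1) after simplifying.
Gosper form: A/B · C(k+1)/C(k) with A=k + 2, B=1, C=k + 1.
Key eq: (k + 2)·f(k+1) = (1)·f(k) + (k + 1).
d = 0 from the (1,0,1) case.
Match coefficients ⇒ f(k) = 1.
R(k) = B(k−1)·f(k)/C(k) = 1/(k + 1); s_k = R·t_k = -3*factorial(k + 1).
Δs = -3*(k + 1)*factorial(k + 1), as required.
Sum = s_(7) − s_(2); s_(7) = -120960, s_(2) = -18 ⇒ -120942.

Σ = -120942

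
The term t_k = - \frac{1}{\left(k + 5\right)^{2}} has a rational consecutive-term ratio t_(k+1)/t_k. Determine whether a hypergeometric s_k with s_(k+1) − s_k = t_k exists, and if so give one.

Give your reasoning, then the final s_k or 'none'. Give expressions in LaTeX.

none — t_k is not Gosper-summable

Ratio r(k) = (k + 5)**2/(k + 6)**2.
Gosper form: A/B · C(k+1)/C(k) with A=k**2 + 10*k + 25, B=k**2 + 12*k + 36, C=1.
Set up (k**2 + 10*k + 25)·f(k+1) − (k**2 + 10*k + 25)·f(k) − (1) = 0.
From deg A=2, deg B=2, deg C=0: d=0.
Put f(k) = c0: A·f(k+1) − B(k−1)·f(k) − C = -1; need -1 = 0 — inconsistent ⇒ no f, not summable.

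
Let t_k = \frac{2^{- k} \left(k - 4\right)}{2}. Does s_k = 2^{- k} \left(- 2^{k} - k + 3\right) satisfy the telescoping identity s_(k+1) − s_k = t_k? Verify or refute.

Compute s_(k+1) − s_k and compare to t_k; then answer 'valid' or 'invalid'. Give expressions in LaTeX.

s_(k+1) = (-2*2**k - k + 2)/(2*2**k)
s_(k+1) − s_k = (k - 4)/(2*2**k)
(s_(k+1) − s_k) − t_k = 0

valid (s_(k+1) − s_k reduces to t_k)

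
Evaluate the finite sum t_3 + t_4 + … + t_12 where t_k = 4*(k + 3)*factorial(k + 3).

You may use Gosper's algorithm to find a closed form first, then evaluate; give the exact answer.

The ratio is (k + 4)**2/(k + 3).
Take A(k)=k + 4, B(k)=1, C(k)=k + 3.
f must satisfy (k + 4)·f(k+1) − (1)·f(k) = k + 3.
Bound: deg f ≤ 0.
Solving with deg f ≤ 0: f(k) = 1.
R(k) = B(k−1)·f(k)/C(k) = 1/(k + 3); s_k = R·t_k = 4*factorial(k + 3).
Verify: 4*(k + 3)*factorial(k + 3) matches t_k.
Σ_(k=3)^(12) t_k = s_(13) − s_(3) = 83691159552000 − (2880) = 83691159549120.

Σ = 83691159549120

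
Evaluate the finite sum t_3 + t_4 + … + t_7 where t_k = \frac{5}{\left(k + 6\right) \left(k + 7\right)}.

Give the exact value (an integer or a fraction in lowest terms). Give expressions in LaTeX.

Ratio r(k) = (k + 6)/(k + 8).
Normal form (A,B,C) = (k + 6, k + 8, 1).
Need (k + 6)·f(k+1) − (k + 7)·f(k) = 1.
Bound: deg f ≤ 1.
A polynomial solution: f(k) = k/6.
R(k) = B(k−1)·f(k)/C(k) = k*(k + 7)/6; s_k = R·t_k = 5*k/(6*(k + 6)).
s_(k+1) − s_k = 5/(k**2 + 13*k + 42) = t_k.
Telescoping: Σ = s_(8) − s_(3) = 10/21 − (5/18) = 25/126.

Σ = 25/126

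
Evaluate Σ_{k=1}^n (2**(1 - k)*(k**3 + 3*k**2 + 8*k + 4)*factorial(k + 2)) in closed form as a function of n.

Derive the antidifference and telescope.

Ratio r(k) = (k**4 + 9*k**3 + 35*k**2 + 67*k + 48)/(2*(k**3 + 3*k**2 + 8*k + 4)).
Normal form (A,B,C) = (k/2 + 3/2, 1, k**3 + 3*k**2 + 8*k + 4).
Need (k/2 + 3/2)·f(k+1) − (1)·f(k) = k**3 + 3*k**2 + 8*k + 4.
Bound: deg f ≤ 2.
A polynomial solution: f(k) = 2*(k**2 + 1).
Then R = B(k−1)f/C = 2*(k**2 + 1)/(k**3 + 3*k**2 + 8*k + 4), so s_k = R(k)·t_k = 2**(2 - k)*(k**2 + 1)*factorial(k + 2).
s_(k+1) − s_k = 2**(1 - k)*(k**3 + 3*k**2 + 8*k + 4)*factorial(k + 2) = t_k.
s_(n+1) = 2**(1 - n)*(n**2 + 2*n + 2)*factorial(n + 3) and s_(1) = 24, so S(n) = 2*(-12*2**n + n**5*factorial(n) + 8*n**4*factorial(n) + 25*n**3*factorial(n) + 40*n**2*factorial(n) + 34*n*factorial(n) + 12*factorial(n))/2**n.

S(n) = 2*(-12*2**n + n**5*factorial(n) + 8*n**4*factorial(n) + 25*n**3*factorial(n) + 40*n**2*factorial(n) + 34*n*factorial(n) + 12*factorial(n))/2**n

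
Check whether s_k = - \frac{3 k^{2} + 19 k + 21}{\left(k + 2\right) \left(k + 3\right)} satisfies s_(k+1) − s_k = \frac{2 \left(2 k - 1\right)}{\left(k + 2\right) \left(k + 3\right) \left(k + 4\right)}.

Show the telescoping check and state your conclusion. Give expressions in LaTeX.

Valid — Δs_k = t_k.

s_(k+1) = (-19*k - 3*(k + 1)**2 - 40)/((k + 3)*(k + 4))
s_(k+1) − s_k = 2*(2*k - 1)/(k**3 + 9*k**2 + 26*k + 24)
(s_(k+1) − s_k) − t_k = 0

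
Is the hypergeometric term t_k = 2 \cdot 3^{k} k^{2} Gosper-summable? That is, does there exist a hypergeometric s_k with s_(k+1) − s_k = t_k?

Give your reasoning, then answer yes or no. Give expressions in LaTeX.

Yes. s_k = 3^{k} \left(k^{2} - 3 k + 3\right).

t_(k+1)/t_k = 3*(k + 1)**2/k**2.
Factor: A=3; B=1; C=k**2.
Key eq: (3)·f(k+1) = (1)·f(k) + (k**2).
Degrees (0,0,2) ⇒ d ≤ 2.
Match coefficients ⇒ f(k) = (k**2 - 3*k + 3)/2.
Then R = B(k−1)f/C = (k**2 - 3*k + 3)/(2*k**2), so s_k = R(k)·t_k = 3**k*(k**2 - 3*k + 3).
Check: Δs_k = 2*3**k*k**2. ✓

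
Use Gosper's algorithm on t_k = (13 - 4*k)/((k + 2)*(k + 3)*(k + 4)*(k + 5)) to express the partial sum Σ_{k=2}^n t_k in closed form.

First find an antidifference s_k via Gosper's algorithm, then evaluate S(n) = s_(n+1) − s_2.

S(n) = (-n**3 - 12*n**2 + 193*n - 180)/(120*(n**3 + 12*n**2 + 47*n + 60))

t_(k+1)/t_k = (k + 2)*(4*k - 9)/((k + 6)*(4*k - 13)).
So A=k + 2 and B=k + 6, with C=k - 13/4.
Need (k + 2)·f(k+1) − (k + 5)·f(k) = k - 13/4.
Bound: deg f ≤ 3.
Solving with deg f ≤ 3: f(k) = -k*(k**2 + 9*k + 42)/32.
So s_k = (B(k−1)f/C)·t_k = (-k*(k + 5)*(k**2 + 9*k + 42)/(8*(4*k - 13)))·t_k = k*(k**2 + 9*k + 42)/(8*(k + 2)*(k + 3)*(k + 4)).
s_(k+1) − s_k = (13 - 4*k)/(k**4 + 14*k**3 + 71*k**2 + 154*k + 120) = t_k.
Σ_(k=2)^n t_k = s_(n+1) − s_(2) = ((n**3 + 12*n**2 + 63*n + 52)/(8*(n**3 + 12*n**2 + 47*n + 60))) − (2/15), i.e. (-n**3 - 12*n**2 + 193*n - 180)/(120*(n**3 + 12*n**2 + 47*n + 60)).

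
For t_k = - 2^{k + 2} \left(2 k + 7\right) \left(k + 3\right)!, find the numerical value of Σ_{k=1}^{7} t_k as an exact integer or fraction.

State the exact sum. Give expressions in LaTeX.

t_(k+1)/t_k = 2*(k + 4)*(2*k + 9)/(2*k + 7).
Normal form (A,B,C) = (2*k + 8, 1, k + 7/2).
Solve (2*k + 8)·f(k+1) − (1)·f(k) = k + 7/2.
d = 0 from the (1,0,1) case.
Solving with deg f ≤ 0: f(k) = 1/2.
Get s_k = R·t_k = -2**(k + 2)*factorial(k + 3) with R(k) = B(k−1)f(k)/C(k) = 1/(2*k + 7).
Δs = -2**(k + 2)*(2*k + 7)*factorial(k + 3), as required.
Evaluate s at k=8 and k=1: -40874803200 and -192; difference -40874803008.

Σ = -40874803008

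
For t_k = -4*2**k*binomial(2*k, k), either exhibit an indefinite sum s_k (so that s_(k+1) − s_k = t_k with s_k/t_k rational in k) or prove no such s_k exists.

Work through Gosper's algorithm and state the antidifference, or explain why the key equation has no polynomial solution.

Step 1: r(k) = 4*(2*k + 1)/(k + 1).
Gosper form: A/B · C(k+1)/C(k) with A=8*k + 4, B=k + 1, C=1.
f must satisfy (8*k + 4)·f(k+1) − (k)·f(k) = 1.
From deg A=1, deg B=1, deg C=0: d=-1.
deg f ≤ -1 is impossible — no certificate.

none — t_k is not Gosper-summable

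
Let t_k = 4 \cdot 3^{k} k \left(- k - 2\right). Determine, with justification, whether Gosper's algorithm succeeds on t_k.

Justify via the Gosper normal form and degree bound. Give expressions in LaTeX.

Compute t_(k+1)/t_k: get 3*(k + 1)*(k + 3)/(k*(k + 2)).
Normal form (A,B,C) = (3, 1, k**2 + 2*k).
Need (3)·f(k+1) − (1)·f(k) = k**2 + 2*k.
Degrees (0,0,2) ⇒ d ≤ 2.
Solving with deg f ≤ 2: f(k) = k*(k - 1)/2.
Get s_k = R·t_k = 2*3**k*k*(1 - k) with R(k) = B(k−1)f(k)/C(k) = (k - 1)/(2*(k + 2)).
Δs = 4*3**k*k*(-k - 2), as required.

Yes. s_k = 2 \cdot 3^{k} k \left(1 - k\right).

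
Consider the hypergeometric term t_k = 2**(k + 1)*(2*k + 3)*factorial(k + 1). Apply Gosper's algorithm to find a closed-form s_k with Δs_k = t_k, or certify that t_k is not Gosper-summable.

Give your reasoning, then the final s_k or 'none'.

Step 1: r(k) = 2*(k + 2)*(2*k + 5)/(2*k + 3).
Factor: A=2*k + 4; B=1; C=k + 3/2.
Key eq: (2*k + 4)·f(k+1) = (1)·f(k) + (k + 3/2).
Bound: deg f ≤ 0.
Solve for f: f(k) = 1/2 (degree 0 ≤ 0).
Certificate R = B(k−1)f/C = 1/(2*k + 3) gives s_k = 2**(k + 1)*factorial(k + 1).
Verify: 2**(k + 1)*(2*k + 3)*factorial(k + 1) matches t_k.

s_k = 2**(k + 1)*factorial(k + 1)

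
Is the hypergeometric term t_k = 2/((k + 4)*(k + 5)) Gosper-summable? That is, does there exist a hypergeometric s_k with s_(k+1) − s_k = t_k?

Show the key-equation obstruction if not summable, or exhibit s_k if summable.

Yes. s_k = k/(2*(k + 4)).

Compute t_(k+1)/t_k: get (k + 4)/(k + 6).
Normal form (A,B,C) = (k + 4, k + 6, 1).
f must satisfy (k + 4)·f(k+1) − (k + 5)·f(k) = 1.
d = 1 from the (1,1,0) case.
Solving with deg f ≤ 1: f(k) = k/4.
Get s_k = R·t_k = k/(2*(k + 4)) with R(k) = B(k−1)f(k)/C(k) = k*(k + 5)/4.
Δs = 2/(k**2 + 9*k + 20), as required.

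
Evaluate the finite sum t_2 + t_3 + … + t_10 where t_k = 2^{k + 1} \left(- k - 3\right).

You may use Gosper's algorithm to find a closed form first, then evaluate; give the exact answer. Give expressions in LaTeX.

Σ = -49128

Ratio r(k) = 2*(k + 4)/(k + 3).
A = 2, B = 1, C = k + 3.
Solve (2)·f(k+1) − (1)·f(k) = k + 3.
Degrees (0,0,1) ⇒ d ≤ 1.
A polynomial solution: f(k) = k + 1.
Certificate R = B(k−1)f/C = (k + 1)/(k + 3) gives s_k = 2**(k + 1)*(-k - 1).
Check: Δs_k = 2**(k + 1)*(-k - 3). ✓
Telescoping: Σ = s_(11) − s_(2) = -49152 − (-24) = -49128.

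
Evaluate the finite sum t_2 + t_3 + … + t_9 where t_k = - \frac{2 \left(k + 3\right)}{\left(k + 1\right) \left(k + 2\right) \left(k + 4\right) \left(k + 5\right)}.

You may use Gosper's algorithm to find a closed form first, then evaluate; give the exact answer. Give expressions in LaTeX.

Σ = -34/693

r(k) = (k + 1)*(k + 4)**2/((k + 3)**2*(k + 6)) after simplifying.
A = k + 1, B = k + 6, C = k**2 + 6*k + 9.
f must satisfy (k + 1)·f(k+1) − (k + 5)·f(k) = k**2 + 6*k + 9.
d = 4 from the (1,1,2) case.
Match coefficients ⇒ f(k) = k*(k + 2)*(k + 3)*(k + 5)/8.
So s_k = (B(k−1)f/C)·t_k = (k*(k + 2)*(k + 5)**2/(8*(k + 3)))·t_k = k*(-k - 5)/(4*(k**2 + 5*k + 4)).
s_(k+1) − s_k = 2*(-k - 3)/(k**4 + 12*k**3 + 49*k**2 + 78*k + 40) = t_k.
Σ_(k=2)^(9) t_k = s_(10) − s_(2) = -75/308 − (-7/36) = -34/693.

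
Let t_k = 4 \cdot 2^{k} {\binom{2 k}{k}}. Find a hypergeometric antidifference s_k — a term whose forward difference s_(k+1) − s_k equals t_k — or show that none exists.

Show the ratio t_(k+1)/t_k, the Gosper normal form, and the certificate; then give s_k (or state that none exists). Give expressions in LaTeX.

none (Gosper's algorithm certifies no s_k)

The ratio is 4*(2*k + 1)/(k + 1).
Take A(k)=8*k + 4, B(k)=k + 1, C(k)=1.
f must satisfy (8*k + 4)·f(k+1) − (k)·f(k) = 1.
Degrees (1,1,0) ⇒ d ≤ -1.
d = -1 < 0 ⇒ no nonzero polynomial f; not summable.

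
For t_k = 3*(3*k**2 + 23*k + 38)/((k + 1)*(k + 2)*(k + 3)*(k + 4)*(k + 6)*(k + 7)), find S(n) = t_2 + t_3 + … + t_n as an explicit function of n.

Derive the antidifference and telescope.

r(k) = (k + 1)*(k + 6)*(23*k + 3*(k + 1)**2 + 61)/((k + 5)*(k + 8)*(3*k**2 + 23*k + 38)) after simplifying.
Take A(k)=k + 1, B(k)=k + 8, C(k)=k**3 + 38*k**2/3 + 51*k + 190/3.
Solve (k + 1)·f(k+1) − (k + 7)·f(k) = k**3 + 38*k**2/3 + 51*k + 190/3.
Bound: deg f ≤ 6.
Solve for f: f(k) = k*(k + 2)*(k + 4)*(k + 5)*(k**2 + 10*k + 27)/54 (degree 6 ≤ 6).
Get s_k = R·t_k = k*(k**2 + 10*k + 27)/(6*(k**3 + 10*k**2 + 27*k + 18)) with R(k) = B(k−1)f(k)/C(k) = k*(k + 2)*(k + 4)*(k + 7)*(k**2 + 10*k + 27)/(18*(3*k**2 + 23*k + 38)).
s_(k+1) − s_k = 3*(3*k**2 + 23*k + 38)/(k**6 + 23*k**5 + 207*k**4 + 925*k**3 + 2144*k**2 + 2412*k + 1008) = t_k.
Σ_(k=2)^n t_k = s_(n+1) − s_(2) = ((n**3 + 13*n**2 + 50*n + 38)/(6*(n**3 + 13*n**2 + 50*n + 56))) − (17/120), i.e. (n**3 + 13*n**2 + 50*n - 64)/(40*(n**3 + 13*n**2 + 50*n + 56)).

S(n) = (n**3 + 13*n**2 + 50*n - 64)/(40*(n**3 + 13*n**2 + 50*n + 56))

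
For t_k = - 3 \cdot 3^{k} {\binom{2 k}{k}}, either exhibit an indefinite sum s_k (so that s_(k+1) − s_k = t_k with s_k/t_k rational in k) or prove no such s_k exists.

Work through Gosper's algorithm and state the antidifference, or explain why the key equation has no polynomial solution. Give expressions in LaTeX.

no hypergeometric antidifference exists

Ratio r(k) = 6*(2*k + 1)/(k + 1).
Gosper form: A/B · C(k+1)/C(k) with A=12*k + 6, B=k + 1, C=1.
Key eq: (12*k + 6)·f(k+1) = (k)·f(k) + (1).
deg f ≤ -1 (via 1,1,0).
d = -1 < 0 ⇒ no nonzero polynomial f; not summable.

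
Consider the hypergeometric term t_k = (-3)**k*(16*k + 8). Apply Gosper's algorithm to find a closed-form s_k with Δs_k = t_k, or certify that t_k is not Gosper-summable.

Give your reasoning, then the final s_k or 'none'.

s_k = (-3)**k*(1 - 4*k)

The ratio is 3*(-2*k - 3)/(2*k + 1).
Factor: A=-3; B=1; C=k + 1/2.
Solve (-3)·f(k+1) − (1)·f(k) = k + 1/2.
Bound: deg f ≤ 1.
Coefficient equations give f(k) = -(4*k - 1)/16.
Get s_k = R·t_k = (-3)**k*(1 - 4*k) with R(k) = B(k−1)f(k)/C(k) = -(4*k - 1)/(8*(2*k + 1)).
Δs = (-3)**k*(16*k + 8), as required.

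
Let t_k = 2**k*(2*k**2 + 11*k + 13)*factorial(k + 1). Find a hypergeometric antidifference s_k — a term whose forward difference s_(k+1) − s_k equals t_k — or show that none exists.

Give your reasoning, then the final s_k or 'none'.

Ratio r(k) = 2*(2*k**3 + 19*k**2 + 56*k + 52)/(2*k**2 + 11*k + 13).
Normal form (A,B,C) = (2*k + 4, 1, k**2 + 11*k/2 + 13/2).
f must satisfy (2*k + 4)·f(k+1) − (1)·f(k) = k**2 + 11*k/2 + 13/2.
d = 1 from the (1,0,2) case.
Solve for f: f(k) = (k + 3)/2 (degree 1 ≤ 1).
Then R = B(k−1)f/C = (k + 3)/(2*k**2 + 11*k + 13), so s_k = R(k)·t_k = 2**k*(k + 3)*factorial(k + 1).
Δs = 2**k*(2*k**2 + 11*k + 13)*factorial(k + 1), as required.

s_k = 2**k*(k + 3)*factorial(k + 1)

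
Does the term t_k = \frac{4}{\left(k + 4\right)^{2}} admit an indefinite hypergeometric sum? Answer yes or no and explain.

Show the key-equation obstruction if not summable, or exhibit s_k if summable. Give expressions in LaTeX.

The ratio is (k + 4)**2/(k + 5)**2.
Normal form (A,B,C) = (k**2 + 8*k + 16, k**2 + 10*k + 25, 1).
Solve (k**2 + 8*k + 16)·f(k+1) − (k**2 + 8*k + 16)·f(k) = 1.
From deg A=2, deg B=2, deg C=0: d=0.
Write f(k) = c0. Then LHS − RHS = -1, requiring -1 = 0: contradictory. No certificate.

No — t_k has no hypergeometric antidifference.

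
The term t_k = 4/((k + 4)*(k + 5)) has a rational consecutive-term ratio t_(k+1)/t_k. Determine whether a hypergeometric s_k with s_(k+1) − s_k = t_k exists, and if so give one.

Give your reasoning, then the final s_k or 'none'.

s_k = k/(k + 4)

Ratio r(k) = (k + 4)/(k + 6).
So A=k + 4 and B=k + 6, with C=1.
f must satisfy (k + 4)·f(k+1) − (k + 5)·f(k) = 1.
d = 1 from the (1,1,0) case.
Solve for f: f(k) = k/4 (degree 1 ≤ 1).
Certificate R = B(k−1)f/C = k*(k + 5)/4 gives s_k = k/(k + 4).
Verify: 4/(k**2 + 9*k + 20) matches t_k.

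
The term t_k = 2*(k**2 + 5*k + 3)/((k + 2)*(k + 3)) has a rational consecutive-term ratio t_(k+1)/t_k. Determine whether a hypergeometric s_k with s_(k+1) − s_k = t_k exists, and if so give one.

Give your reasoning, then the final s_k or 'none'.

s_k = k*(2*k + 1)/(k + 2)

r(k) = (k + 2)*(5*k + (k + 1)**2 + 8)/((k + 4)*(k**2 + 5*k + 3)) after simplifying.
So A=k + 2 and B=k + 4, with C=k**2 + 5*k + 3.
Solve (k + 2)·f(k+1) − (k + 3)·f(k) = k**2 + 5*k + 3.
From deg A=1, deg B=1, deg C=2: d=2.
A polynomial solution: f(k) = k*(2*k + 1)/2.
Get s_k = R·t_k = k*(2*k + 1)/(k + 2) with R(k) = B(k−1)f(k)/C(k) = k*(k + 3)*(2*k + 1)/(2*(k**2 + 5*k + 3)).
Check: Δs_k = 2*(k**2 + 5*k + 3)/(k**2 + 5*k + 6). ✓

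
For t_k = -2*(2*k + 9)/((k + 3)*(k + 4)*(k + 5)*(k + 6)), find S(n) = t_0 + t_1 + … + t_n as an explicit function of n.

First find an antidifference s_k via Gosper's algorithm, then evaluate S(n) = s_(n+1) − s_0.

S(n) = 2*(-n**2 - 10*n - 9)/(15*(n**2 + 10*n + 24))

Ratio r(k) = (k + 3)*(2*k + 11)/((k + 7)*(2*k + 9)).
So A=k + 3 and B=k + 7, with C=k + 9/2.
Solve (k + 3)·f(k+1) − (k + 6)·f(k) = k + 9/2.
d = 3 from the (1,1,1) case.
Match coefficients ⇒ f(k) = k*(k + 4)*(k + 8)/30.
R(k) = B(k−1)·f(k)/C(k) = k*(k + 4)*(k + 6)*(k + 8)/(15*(2*k + 9)); s_k = R·t_k = 2*k*(-k - 8)/(15*(k**2 + 8*k + 15)).
Verify: 2*(-2*k - 9)/(k**4 + 18*k**3 + 119*k**2 + 342*k + 360) matches t_k.
Σ_(k=0)^n t_k = s_(n+1) − s_(0) = (2*(-n**2 - 10*n - 9)/(15*(n**2 + 10*n + 24))) − (0), i.e. 2*(-n**2 - 10*n - 9)/(15*(n**2 + 10*n + 24)).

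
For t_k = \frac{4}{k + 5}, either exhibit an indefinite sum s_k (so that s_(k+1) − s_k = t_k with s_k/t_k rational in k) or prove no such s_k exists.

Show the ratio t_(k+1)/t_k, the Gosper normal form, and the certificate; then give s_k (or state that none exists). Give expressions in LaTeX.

not Gosper-summable; s_k does not exist

Ratio r(k) = (k + 5)/(k + 6).
A = k + 5, B = k + 6, C = 1.
Need (k + 5)·f(k+1) − (k + 5)·f(k) = 1.
Degrees (1,1,0) ⇒ d ≤ 0.
Generic f = c0 gives residual -1; -1 = 0 cannot hold, so t_k is not Gosper-summable.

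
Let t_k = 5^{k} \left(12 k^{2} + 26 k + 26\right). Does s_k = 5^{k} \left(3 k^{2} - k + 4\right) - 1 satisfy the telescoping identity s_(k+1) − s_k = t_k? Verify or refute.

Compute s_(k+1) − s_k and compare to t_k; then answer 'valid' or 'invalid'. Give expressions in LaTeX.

Valid — Δs_k = t_k.

s_(k+1) = 5**(k + 1)*(-k + 3*(k + 1)**2 + 3) - 1
s_(k+1) − s_k = 5**k*(12*k**2 + 26*k + 26)
(s_(k+1) − s_k) − t_k = 0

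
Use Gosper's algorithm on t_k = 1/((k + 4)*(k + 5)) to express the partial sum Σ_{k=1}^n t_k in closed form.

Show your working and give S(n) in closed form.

S(n) = n/(5*(n + 5))

Step 1: r(k) = (k + 4)/(k + 6).
So A=k + 4 and B=k + 6, with C=1.
Solve (k + 4)·f(k+1) − (k + 5)·f(k) = 1.
d = 1 from the (1,1,0) case.
Coefficient equations give f(k) = k/4.
Get s_k = R·t_k = k/(4*(k + 4)) with R(k) = B(k−1)f(k)/C(k) = k*(k + 5)/4.
s_(k+1) − s_k = 1/(k**2 + 9*k + 20) = t_k.
Telescope: S(n) = s_(n+1) − s_(1) = (n + 1)/(4*(n + 5)) − (1/20) = n/(5*(n + 5)).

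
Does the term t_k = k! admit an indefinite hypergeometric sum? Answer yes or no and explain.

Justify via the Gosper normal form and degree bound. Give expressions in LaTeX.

r(k) = k + 1 after simplifying.
Gosper form: A/B · C(k+1)/C(k) with A=k + 1, B=1, C=1.
Set up (k + 1)·f(k+1) − (1)·f(k) − (1) = 0.
deg f ≤ -1 (via 1,0,0).
deg f ≤ -1 is impossible — no certificate.

No — negative degree bound, so no certificate f.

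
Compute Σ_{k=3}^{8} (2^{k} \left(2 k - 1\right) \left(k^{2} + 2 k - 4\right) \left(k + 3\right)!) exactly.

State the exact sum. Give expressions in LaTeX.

t_(k+1)/t_k = 2*(k + 4)*(2*k + 1)*(2*k + (k + 1)**2 - 2)/((2*k - 1)*(k**2 + 2*k - 4)).
Normal form (A,B,C) = (2*k + 8, 1, k**3 + 3*k**2/2 - 5*k + 2).
f must satisfy (2*k + 8)·f(k+1) − (1)·f(k) = k**3 + 3*k**2/2 - 5*k + 2.
From deg A=1, deg B=0, deg C=3: d=2.
Match coefficients ⇒ f(k) = (k - 2)**2/2.
Get s_k = R·t_k = 2**k*(k - 2)**2*factorial(k + 3) with R(k) = B(k−1)f(k)/C(k) = (k - 2)**2/((2*k - 1)*(k**2 + 2*k - 4)).
Check: Δs_k = 2**k*(2*k - 1)*(k**2 + 2*k - 4)*factorial(k + 3). ✓
Telescoping: Σ = s_(9) − s_(3) = 12017192140800 − (5760) = 12017192135040.

Σ = 12017192135040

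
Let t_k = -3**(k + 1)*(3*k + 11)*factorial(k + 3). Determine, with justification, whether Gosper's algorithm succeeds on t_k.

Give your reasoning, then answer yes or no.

Yes. s_k = -3**(k + 1)*factorial(k + 3).

Compute t_(k+1)/t_k: get 3*(k + 4)*(3*k + 14)/(3*k + 11).
A = 3*k + 12, B = 1, C = k + 11/3.
Need (3*k + 12)·f(k+1) − (1)·f(k) = k + 11/3.
Degrees (1,0,1) ⇒ d ≤ 0.
A polynomial solution: f(k) = 1/3.
Certificate R = B(k−1)f/C = 1/(3*k + 11) gives s_k = -3**(k + 1)*factorial(k + 3).
Δs = -3**(k + 1)*(3*k + 11)*factorial(k + 3), as required.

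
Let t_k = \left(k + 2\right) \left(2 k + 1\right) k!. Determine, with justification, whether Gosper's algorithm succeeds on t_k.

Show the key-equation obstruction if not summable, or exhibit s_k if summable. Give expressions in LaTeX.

Ratio r(k) = (k + 1)*(k + 3)*(2*k + 3)/((k + 2)*(2*k + 1)).
Take A(k)=k + 1, B(k)=1, C(k)=k**2 + 5*k/2 + 1.
Solve (k + 1)·f(k+1) − (1)·f(k) = k**2 + 5*k/2 + 1.
Bound: deg f ≤ 1.
Coefficient equations give f(k) = (2*k + 3)/2.
R(k) = B(k−1)·f(k)/C(k) = (2*k + 3)/((k + 2)*(2*k + 1)); s_k = R·t_k = (2*k + 3)*factorial(k).
s_(k+1) − s_k = (k + 2)*(2*k + 1)*factorial(k) = t_k.

Yes. s_k = \left(2 k + 3\right) k!.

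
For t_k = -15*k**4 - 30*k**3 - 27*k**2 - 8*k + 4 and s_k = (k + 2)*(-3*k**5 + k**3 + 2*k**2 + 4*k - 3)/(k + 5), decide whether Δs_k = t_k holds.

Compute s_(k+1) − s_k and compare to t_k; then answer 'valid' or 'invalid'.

s_(k+1) = (k + 3)*(4*k - 3*(k + 1)**5 + (k + 1)**3 + 2*(k + 1)**2 + 1)/(k + 6)
s_(k+1) − s_k = (-15*k**6 - 159*k**5 - 492*k**4 - 671*k**3 - 459*k**2 - 76*k + 51)/(k**2 + 11*k + 30)
(s_(k+1) − s_k) − t_k = 3*(12*k**5 + 105*k**4 + 178*k**3 + 145*k**2 + 40*k - 23)/(k**2 + 11*k + 30)

Invalid: residual 3*(12*k**5 + 105*k**4 + 178*k**3 + 145*k**2 + 40*k - 23)/(k**2 + 11*k + 30) ≠ 0.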